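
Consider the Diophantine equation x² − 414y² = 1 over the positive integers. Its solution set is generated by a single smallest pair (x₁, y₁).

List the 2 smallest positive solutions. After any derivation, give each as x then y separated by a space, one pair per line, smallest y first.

24335 1196
1184384449 58209320

√414 → a₀=20, period (2,1,7,2,7,1,2,40); ℓ=8 even so k=7
a_0=20:  p_0=20·1+0=20,  q_0=20·0+1=1
a_1=2:  p_1=2·20+1=41,  q_1=2·1+0=2
a_2=1:  p_2=1·41+20=61,  q_2=1·2+1=3
a_3=7:  p_3=7·61+41=468,  q_3=7·3+2=23
a_4=2:  p_4=2·468+61=997,  q_4=2·23+3=49
a_5=7:  p_5=7·997+468=7447,  q_5=7·49+23=366
a_6=1:  p_6=1·7447+997=8444,  q_6=1·366+49=415
a_7=2:  p_7=2·8444+7447=24335,  q_7=2·415+366=1196
fundamental: x₁=24335, y₁=1196  (since 592192225 − 414·1430416 = 1)
k=2:  x_2 = 24335·24335+414·1196·1196 = 1184384449,  y_2 = 24335·1196+1196·24335 = 58209320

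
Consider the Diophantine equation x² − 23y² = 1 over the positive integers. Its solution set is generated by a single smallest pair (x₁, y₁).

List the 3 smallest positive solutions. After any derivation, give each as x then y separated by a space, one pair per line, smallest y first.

√23 = [4; 1,3,1,8, …], period ℓ=4 (even) → k=3
step 0: (4, 1)  from 4·(1,0) + (0,1)
step 1: (5, 1)  from 1·(4,1) + (1,0)
step 2: (19, 4)  from 3·(5,1) + (4,1)
step 3: (24, 5)  from 1·(19,4) + (5,1)
(x₁, y₁) = (24, 5);  24² − 23·5² = 1 ✓
k=2:  x_2 = 24·24+23·5·5 = 1151,  y_2 = 24·5+5·24 = 240
k=3:  x_3 = 24·1151+23·5·240 = 55224,  y_3 = 24·240+5·1151 = 11515

24 5
1151 240
55224 11515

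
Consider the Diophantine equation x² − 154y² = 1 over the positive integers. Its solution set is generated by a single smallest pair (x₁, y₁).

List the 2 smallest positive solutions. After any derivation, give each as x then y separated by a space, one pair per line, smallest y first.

21295 1716
906954049 73084440

[12; 2,2,3,1,2,1,3,2,2,24] for √154; ℓ=10 ⇒ convergent index 9
step 0: (12, 1)  from 12·(1,0) + (0,1)
…
step 3: (211, 17)  from 3·(62,5) + (25,2)
step 4: (273, 22)  from 1·(211,17) + (62,5)
…
step 8: (8724, 703)  from 2·(3847,310) + (1030,83)
step 9: (21295, 1716)  from 2·(8724,703) + (3847,310)
→ (21295, 1716).  Check: 21295²=453477025, 154·1716²=453477024, difference 1.
k=2:  x_2 = 21295·21295+154·1716·1716 = 906954049,  y_2 = 21295·1716+1716·21295 = 73084440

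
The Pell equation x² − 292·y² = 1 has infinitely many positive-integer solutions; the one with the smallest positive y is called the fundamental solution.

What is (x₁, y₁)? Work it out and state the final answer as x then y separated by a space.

d=292: √d = [17; 11,2,1,3,8,3,1,2,11,34] (ℓ=10, even), read p_9/q_9
i=0: a=17 ⇒ p=17, q=1
…
i=2: a=2 ⇒ p=393, q=23
i=3: a=1 ⇒ p=581, q=34
…
i=5: a=8 ⇒ p=17669, q=1034
…
i=8: a=2 ⇒ p=200767, q=11749
i=9: a=11 ⇒ p=2281249, q=133500
(x₁, y₁) = (2281249, 133500);  2281249² − 292·133500² = 1 ✓

2281249 133500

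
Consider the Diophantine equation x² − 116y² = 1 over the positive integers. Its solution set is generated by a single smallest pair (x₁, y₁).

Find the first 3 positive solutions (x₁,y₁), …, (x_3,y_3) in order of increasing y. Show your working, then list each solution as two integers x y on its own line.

√116 = [10; 1,3,2,1,4,1,2,3,1,20, …], period ℓ=10 (even) → k=9
step 0: (10, 1)  from 10·(1,0) + (0,1)
…
step 3: (97, 9)  from 2·(43,4) + (11,1)
step 4: (140, 13)  from 1·(97,9) + (43,4)
…
step 6: (797, 74)  from 1·(657,61) + (140,13)
…
step 8: (7550, 701)  from 3·(2251,209) + (797,74)
step 9: (9801, 910)  from 1·(7550,701) + (2251,209)
→ (9801, 910).  Check: 9801²=96059601, 116·910²=96059600, difference 1.
k=2:  x_2 = 9801·9801+116·910·910 = 192119201,  y_2 = 9801·910+910·9801 = 17837820
k=3:  x_3 = 9801·192119201+116·910·17837820 = 3765920568201,  y_3 = 9801·17837820+910·192119201 = 349656946730

9801 910
192119201 17837820
3765920568201 349656946730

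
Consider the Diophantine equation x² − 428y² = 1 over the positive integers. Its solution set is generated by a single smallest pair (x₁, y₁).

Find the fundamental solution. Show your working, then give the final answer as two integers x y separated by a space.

1850887 89466

√428 → a₀=20, period (1,2,4,1,5,10,5,1,4,2,1,40); ℓ=12 even so k=11
i=0: a=20 ⇒ p=20, q=1
i=1: a=1 ⇒ p=21, q=1
…
i=7: a=5 ⇒ p=99779, q=4823
i=8: a=1 ⇒ p=119350, q=5769
…
i=10: a=2 ⇒ p=1273708, q=61567
i=11: a=1 ⇒ p=1850887, q=89466
fundamental: x₁=1850887, y₁=89466  (since 3425782686769 − 428·8004165156 = 1)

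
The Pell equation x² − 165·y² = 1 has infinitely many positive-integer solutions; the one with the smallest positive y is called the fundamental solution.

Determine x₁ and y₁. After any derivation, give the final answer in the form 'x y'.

1079 84

[12; 1,5,2,5,1,24] for √165; ℓ=6 ⇒ convergent index 5
i=0: a=12 ⇒ p=12, q=1
…
i=2: a=5 ⇒ p=77, q=6
i=3: a=2 ⇒ p=167, q=13
i=4: a=5 ⇒ p=912, q=71
i=5: a=1 ⇒ p=1079, q=84
→ (1079, 84).  Check: 1079²=1164241, 165·84²=1164240, difference 1.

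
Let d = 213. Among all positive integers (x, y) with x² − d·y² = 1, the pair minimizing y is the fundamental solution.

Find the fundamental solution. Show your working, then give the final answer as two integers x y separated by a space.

194399 13320

d=213: √d = [14; 1,1,2,6,1,8,1,6,2,1,1,28] (ℓ=12, even), read p_11/q_11
k=0  a_k=14  p_k/q_k = 14/1
…
k=3  a_k=2  p_k/q_k = 73/5
k=4  a_k=6  p_k/q_k = 467/32
…
k=7  a_k=1  p_k/q_k = 5327/365
k=8  a_k=6  p_k/q_k = 36749/2518
…
k=10  a_k=1  p_k/q_k = 115574/7919
k=11  a_k=1  p_k/q_k = 194399/13320
(x₁, y₁) = (194399, 13320);  194399² − 213·13320² = 1 ✓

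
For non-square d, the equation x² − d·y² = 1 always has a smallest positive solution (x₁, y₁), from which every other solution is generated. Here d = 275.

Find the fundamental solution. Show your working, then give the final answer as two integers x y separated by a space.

[16; 1,1,2,1,1,32] for √275; ℓ=6 ⇒ convergent index 5
i=0: a=16 ⇒ p=16, q=1
…
i=2: a=1 ⇒ p=33, q=2
…
i=4: a=1 ⇒ p=116, q=7
i=5: a=1 ⇒ p=199, q=12
→ (199, 12).  Check: 199²=39601, 275·12²=39600, difference 1.

199 12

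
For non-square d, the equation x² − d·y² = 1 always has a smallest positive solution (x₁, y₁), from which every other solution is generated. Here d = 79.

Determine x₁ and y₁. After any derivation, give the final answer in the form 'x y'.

[8; 1,7,1,16] for √79; ℓ=4 ⇒ convergent index 3
a_0=8:  p_0=8·1+0=8,  q_0=8·0+1=1
a_1=1:  p_1=1·8+1=9,  q_1=1·1+0=1
a_2=7:  p_2=7·9+8=71,  q_2=7·1+1=8
a_3=1:  p_3=1·71+9=80,  q_3=1·8+1=9
→ (80, 9).  Check: 80²=6400, 79·9²=6399, difference 1.

80 9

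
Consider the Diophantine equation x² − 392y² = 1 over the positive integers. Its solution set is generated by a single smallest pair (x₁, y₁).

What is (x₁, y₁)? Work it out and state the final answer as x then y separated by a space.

99 5

√392 = [19; 1,3,1,38, …], period ℓ=4 (even) → k=3
a_0=19:  p_0=19·1+0=19,  q_0=19·0+1=1
a_1=1:  p_1=1·19+1=20,  q_1=1·1+0=1
a_2=3:  p_2=3·20+19=79,  q_2=3·1+1=4
a_3=1:  p_3=1·79+20=99,  q_3=1·4+1=5
fundamental: x₁=99, y₁=5  (since 9801 − 392·25 = 1)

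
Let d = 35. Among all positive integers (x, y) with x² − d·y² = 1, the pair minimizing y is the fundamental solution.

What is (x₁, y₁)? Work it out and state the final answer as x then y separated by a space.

6 1

[5; 1,10] for √35; ℓ=2 ⇒ convergent index 1
step 0: (5, 1)  from 5·(1,0) + (0,1)
step 1: (6, 1)  from 1·(5,1) + (1,0)
→ (6, 1).  Check: 6²=36, 35·1²=35, difference 1.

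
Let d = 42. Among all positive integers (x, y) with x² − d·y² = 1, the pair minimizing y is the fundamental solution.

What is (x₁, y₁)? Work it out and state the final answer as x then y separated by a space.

13 2

√42 = [6; 2,12, …], period ℓ=2 (even) → k=1
step 0: (6, 1)  from 6·(1,0) + (0,1)
step 1: (13, 2)  from 2·(6,1) + (1,0)
→ (13, 2).  Check: 13²=169, 42·2²=168, difference 1.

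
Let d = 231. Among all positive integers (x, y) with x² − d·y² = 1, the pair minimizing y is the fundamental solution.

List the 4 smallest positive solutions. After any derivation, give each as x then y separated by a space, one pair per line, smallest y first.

76 5
11551 760
1755676 115515
266851201 17557520

d=231: √d = [15; 5,30] (ℓ=2, even), read p_1/q_1
step 0: (15, 1)  from 15·(1,0) + (0,1)
step 1: (76, 5)  from 5·(15,1) + (1,0)
→ (76, 5).  Check: 76²=5776, 231·5²=5775, difference 1.
(x_2, y_2) = (76·76 + 231·5·5, 76·5 + 5·76) = (11551, 760)
(x_3, y_3) = (76·11551 + 231·5·760, 76·760 + 5·11551) = (1755676, 115515)
(x_4, y_4) = (76·1755676 + 231·5·115515, 76·115515 + 5·1755676) = (266851201, 17557520)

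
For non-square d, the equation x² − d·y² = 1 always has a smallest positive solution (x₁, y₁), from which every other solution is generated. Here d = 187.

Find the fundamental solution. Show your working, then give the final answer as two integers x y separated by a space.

d=187: √d = [13; 1,2,13,2,1,26] (ℓ=6, even), read p_5/q_5
i=0: a=13 ⇒ p=13, q=1
…
i=2: a=2 ⇒ p=41, q=3
i=3: a=13 ⇒ p=547, q=40
i=4: a=2 ⇒ p=1135, q=83
i=5: a=1 ⇒ p=1682, q=123
(x₁, y₁) = (1682, 123);  1682² − 187·123² = 1 ✓

1682 123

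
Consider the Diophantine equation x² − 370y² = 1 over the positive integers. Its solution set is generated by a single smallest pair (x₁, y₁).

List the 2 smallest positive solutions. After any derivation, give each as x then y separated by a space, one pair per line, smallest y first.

213859 11118
91471343761 4755368724

√370 → a₀=19, period (4,4,38); ℓ=3 odd so k=5
step 0: (19, 1)  from 19·(1,0) + (0,1)
step 1: (77, 4)  from 4·(19,1) + (1,0)
…
step 3: (12503, 650)  from 38·(327,17) + (77,4)
step 4: (50339, 2617)  from 4·(12503,650) + (327,17)
step 5: (213859, 11118)  from 4·(50339,2617) + (12503,650)
(x₁, y₁) = (213859, 11118);  213859² − 370·11118² = 1 ✓
n=2: (213859,11118)∘(213859,11118) = (213859·213859+370·11118·11118, 213859·11118+11118·213859) = (91471343761,4755368724)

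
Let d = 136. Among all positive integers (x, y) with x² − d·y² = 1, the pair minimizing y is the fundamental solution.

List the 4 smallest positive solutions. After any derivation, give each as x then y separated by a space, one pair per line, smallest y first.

√136 = [11; 1,1,1,22, …], period ℓ=4 (even) → k=3
step 0: (11, 1)  from 11·(1,0) + (0,1)
…
step 2: (23, 2)  from 1·(12,1) + (11,1)
step 3: (35, 3)  from 1·(23,2) + (12,1)
(x₁, y₁) = (35, 3);  35² − 136·3² = 1 ✓
(35+3√136)^2 = 2449 + 210√136
(35+3√136)^3 = 171395 + 14697√136
(35+3√136)^4 = 11995201 + 1028580√136

35 3
2449 210
171395 14697
11995201 1028580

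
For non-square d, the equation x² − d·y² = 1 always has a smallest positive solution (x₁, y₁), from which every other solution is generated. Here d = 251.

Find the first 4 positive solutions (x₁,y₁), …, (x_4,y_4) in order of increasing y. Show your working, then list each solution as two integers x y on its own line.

√251 → a₀=15, period (1,5,2,1,2,…,5,1,30); ℓ=14 even so k=13
k=0  a_k=15  p_k/q_k = 15/1
…
k=4  a_k=1  p_k/q_k = 301/19
…
k=12  a_k=5  p_k/q_k = 3097857/195535
k=13  a_k=1  p_k/q_k = 3674890/231957
fundamental: x₁=3674890, y₁=231957  (since 13504816512100 − 251·53804049849 = 1)
(3674890+231957√251)^2 = 27009633024199 + 1704832919460√251
(3674890+231957√251)^3 = 198514860608593651330 + 12530146894788486843√251
(3674890+231957√251)^4 = 1459040552203802437039183201 + 92093823044376819996025080√251

3674890 231957
27009633024199 1704832919460
198514860608593651330 12530146894788486843
1459040552203802437039183201 92093823044376819996025080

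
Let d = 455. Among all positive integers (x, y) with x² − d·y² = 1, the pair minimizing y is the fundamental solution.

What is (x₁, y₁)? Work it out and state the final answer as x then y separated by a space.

64 3

√455 → a₀=21, period (3,42); ℓ=2 even so k=1
step 0: (21, 1)  from 21·(1,0) + (0,1)
step 1: (64, 3)  from 3·(21,1) + (1,0)
(x₁, y₁) = (64, 3);  64² − 455·3² = 1 ✓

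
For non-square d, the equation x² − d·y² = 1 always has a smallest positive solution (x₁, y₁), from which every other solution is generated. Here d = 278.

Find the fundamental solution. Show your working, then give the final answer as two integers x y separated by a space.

√278 = [16; 1,2,16,2,1,32, …], period ℓ=6 (even) → k=5
k=0  a_k=16  p_k/q_k = 16/1
k=1  a_k=1  p_k/q_k = 17/1
k=2  a_k=2  p_k/q_k = 50/3
…
k=4  a_k=2  p_k/q_k = 1684/101
k=5  a_k=1  p_k/q_k = 2501/150
(x₁, y₁) = (2501, 150);  2501² − 278·150² = 1 ✓

2501 150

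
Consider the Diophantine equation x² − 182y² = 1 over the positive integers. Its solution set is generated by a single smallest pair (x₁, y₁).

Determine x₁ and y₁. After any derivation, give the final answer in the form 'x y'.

√182 = [13; 2,26, …], period ℓ=2 (even) → k=1
step 0: (13, 1)  from 13·(1,0) + (0,1)
step 1: (27, 2)  from 2·(13,1) + (1,0)
fundamental: x₁=27, y₁=2  (since 729 − 182·4 = 1)

27 2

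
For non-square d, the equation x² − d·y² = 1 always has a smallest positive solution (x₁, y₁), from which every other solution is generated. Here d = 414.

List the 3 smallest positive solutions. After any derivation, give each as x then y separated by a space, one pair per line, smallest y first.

[20; 2,1,7,2,7,1,2,40] for √414; ℓ=8 ⇒ convergent index 7
step 0: (20, 1)  from 20·(1,0) + (0,1)
step 1: (41, 2)  from 2·(20,1) + (1,0)
…
step 4: (997, 49)  from 2·(468,23) + (61,3)
…
step 6: (8444, 415)  from 1·(7447,366) + (997,49)
step 7: (24335, 1196)  from 2·(8444,415) + (7447,366)
fundamental: x₁=24335, y₁=1196  (since 592192225 − 414·1430416 = 1)
(24335+1196√414)^2 = 1184384449 + 58209320√414
(24335+1196√414)^3 = 57643991108495 + 2833047603204√414

24335 1196
1184384449 58209320
57643991108495 2833047603204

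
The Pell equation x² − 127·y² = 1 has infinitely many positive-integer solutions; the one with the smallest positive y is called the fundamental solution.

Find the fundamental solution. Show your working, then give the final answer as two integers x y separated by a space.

4730624 419775

√127 = [11; 3,1,2,2,7,11,7,2,2,1,3,22, …], period ℓ=12 (even) → k=11
step 0: (11, 1)  from 11·(1,0) + (0,1)
step 1: (34, 3)  from 3·(11,1) + (1,0)
step 2: (45, 4)  from 1·(34,3) + (11,1)
step 3: (124, 11)  from 2·(45,4) + (34,3)
…
step 5: (2175, 193)  from 7·(293,26) + (124,11)
…
step 8: (367620, 32621)  from 2·(171701,15236) + (24218,2149)
step 9: (906941, 80478)  from 2·(367620,32621) + (171701,15236)
step 10: (1274561, 113099)  from 1·(906941,80478) + (367620,32621)
step 11: (4730624, 419775)  from 3·(1274561,113099) + (906941,80478)
(x₁, y₁) = (4730624, 419775);  4730624² − 127·419775² = 1 ✓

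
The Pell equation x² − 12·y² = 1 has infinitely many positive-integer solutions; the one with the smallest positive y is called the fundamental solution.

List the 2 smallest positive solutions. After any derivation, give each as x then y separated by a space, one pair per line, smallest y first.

d=12: √d = [3; 2,6] (ℓ=2, even), read p_1/q_1
i=0: a=3 ⇒ p=3, q=1
i=1: a=2 ⇒ p=7, q=2
→ (7, 2).  Check: 7²=49, 12·2²=48, difference 1.
k=2:  x_2 = 7·7+12·2·2 = 97,  y_2 = 7·2+2·7 = 28

7 2
97 28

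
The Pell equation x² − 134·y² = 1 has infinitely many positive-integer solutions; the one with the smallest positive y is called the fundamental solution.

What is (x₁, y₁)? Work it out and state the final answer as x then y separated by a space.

√134 → a₀=11, period (1,1,2,1,3,…,1,1,22); ℓ=14 even so k=13
step 0: (11, 1)  from 11·(1,0) + (0,1)
…
step 2: (23, 2)  from 1·(12,1) + (11,1)
…
step 4: (81, 7)  from 1·(58,5) + (23,2)
…
step 6: (382, 33)  from 1·(301,26) + (81,7)
…
step 9: (17630, 1523)  from 3·(4503,389) + (4121,356)
…
step 11: (61896, 5347)  from 2·(22133,1912) + (17630,1523)
step 12: (84029, 7259)  from 1·(61896,5347) + (22133,1912)
step 13: (145925, 12606)  from 1·(84029,7259) + (61896,5347)
fundamental: x₁=145925, y₁=12606  (since 21294105625 − 134·158911236 = 1)

145925 12606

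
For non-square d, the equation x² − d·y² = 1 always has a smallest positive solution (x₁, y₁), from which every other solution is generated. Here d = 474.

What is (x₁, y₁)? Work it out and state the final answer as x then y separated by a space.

d=474: √d = [21; 1,3,2,1,1,…,3,1,42] (ℓ=14, even), read p_13/q_13
i=0: a=21 ⇒ p=21, q=1
…
i=3: a=2 ⇒ p=196, q=9
…
i=5: a=1 ⇒ p=479, q=22
i=6: a=1 ⇒ p=762, q=35
i=7: a=6 ⇒ p=5051, q=232
i=8: a=1 ⇒ p=5813, q=267
…
i=11: a=2 ⇒ p=44218, q=2031
i=12: a=3 ⇒ p=149331, q=6859
i=13: a=1 ⇒ p=193549, q=8890
(x₁, y₁) = (193549, 8890);  193549² − 474·8890² = 1 ✓

193549 8890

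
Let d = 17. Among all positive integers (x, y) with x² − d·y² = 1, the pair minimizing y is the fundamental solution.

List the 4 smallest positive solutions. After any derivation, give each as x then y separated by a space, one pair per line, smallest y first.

33 8
2177 528
143649 34840
9478657 2298912

[4; 8] for √17; ℓ=1 ⇒ convergent index 1
step 0: (4, 1)  from 4·(1,0) + (0,1)
step 1: (33, 8)  from 8·(4,1) + (1,0)
→ (33, 8).  Check: 33²=1089, 17·8²=1088, difference 1.
(x_2, y_2) = (33·33 + 17·8·8, 33·8 + 8·33) = (2177, 528)
(x_3, y_3) = (33·2177 + 17·8·528, 33·528 + 8·2177) = (143649, 34840)
(x_4, y_4) = (33·143649 + 17·8·34840, 33·34840 + 8·143649) = (9478657, 2298912)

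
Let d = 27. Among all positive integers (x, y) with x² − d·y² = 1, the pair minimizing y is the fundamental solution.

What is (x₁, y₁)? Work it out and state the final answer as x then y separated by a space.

d=27: √d = [5; 5,10] (ℓ=2, even), read p_1/q_1
k=0  a_k=5  p_k/q_k = 5/1
k=1  a_k=5  p_k/q_k = 26/5
(x₁, y₁) = (26, 5);  26² − 27·5² = 1 ✓

26 5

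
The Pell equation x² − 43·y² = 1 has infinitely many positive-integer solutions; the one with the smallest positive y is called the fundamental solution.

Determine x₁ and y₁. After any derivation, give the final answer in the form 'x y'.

3482 531

d=43: √d = [6; 1,1,3,1,5,1,3,1,1,12] (ℓ=10, even), read p_9/q_9
a_0=6:  p_0=6·1+0=6,  q_0=6·0+1=1
…
a_8=1:  p_8=1·1541+400=1941,  q_8=1·235+61=296
a_9=1:  p_9=1·1941+1541=3482,  q_9=1·296+235=531
(x₁, y₁) = (3482, 531);  3482² − 43·531² = 1 ✓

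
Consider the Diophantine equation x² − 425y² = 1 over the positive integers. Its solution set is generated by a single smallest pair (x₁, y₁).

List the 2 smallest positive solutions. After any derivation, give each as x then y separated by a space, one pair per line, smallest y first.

143649 6968
41270070401 2001892464

√425 = [20; 1,1,1,1,1,1,40, …], period ℓ=7 (odd) → k=13
i=0: a=20 ⇒ p=20, q=1
…
i=2: a=1 ⇒ p=41, q=2
…
i=6: a=1 ⇒ p=268, q=13
i=7: a=40 ⇒ p=10885, q=528
i=8: a=1 ⇒ p=11153, q=541
…
i=10: a=1 ⇒ p=33191, q=1610
i=11: a=1 ⇒ p=55229, q=2679
i=12: a=1 ⇒ p=88420, q=4289
i=13: a=1 ⇒ p=143649, q=6968
→ (143649, 6968).  Check: 143649²=20635035201, 425·6968²=20635035200, difference 1.
(143649+6968√425)^2 = 41270070401 + 2001892464√425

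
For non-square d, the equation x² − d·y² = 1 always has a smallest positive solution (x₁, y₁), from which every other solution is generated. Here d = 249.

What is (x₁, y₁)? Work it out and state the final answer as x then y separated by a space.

8553815 542076

d=249: √d = [15; 1,3,1,1,5,…,3,1,30] (ℓ=16, even), read p_15/q_15
k=0  a_k=15  p_k/q_k = 15/1
…
k=2  a_k=3  p_k/q_k = 63/4
k=3  a_k=1  p_k/q_k = 79/5
k=4  a_k=1  p_k/q_k = 142/9
k=5  a_k=5  p_k/q_k = 789/50
…
k=7  a_k=3  p_k/q_k = 3582/227
k=8  a_k=10  p_k/q_k = 36751/2329
k=9  a_k=3  p_k/q_k = 113835/7214
…
k=12  a_k=1  p_k/q_k = 1017351/64472
k=13  a_k=1  p_k/q_k = 1884116/119401
k=14  a_k=3  p_k/q_k = 6669699/422675
k=15  a_k=1  p_k/q_k = 8553815/542076
(x₁, y₁) = (8553815, 542076);  8553815² − 249·542076² = 1 ✓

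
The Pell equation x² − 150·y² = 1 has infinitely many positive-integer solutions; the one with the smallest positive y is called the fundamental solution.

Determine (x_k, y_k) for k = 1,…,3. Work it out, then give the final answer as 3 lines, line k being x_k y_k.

49 4
4801 392
470449 38412

√150 → a₀=12, period (4,24); ℓ=2 even so k=1
a_0=12:  p_0=12·1+0=12,  q_0=12·0+1=1
a_1=4:  p_1=4·12+1=49,  q_1=4·1+0=4
→ (49, 4).  Check: 49²=2401, 150·4²=2400, difference 1.
k=2:  x_2 = 49·49+150·4·4 = 4801,  y_2 = 49·4+4·49 = 392
k=3:  x_3 = 49·4801+150·4·392 = 470449,  y_3 = 49·392+4·4801 = 38412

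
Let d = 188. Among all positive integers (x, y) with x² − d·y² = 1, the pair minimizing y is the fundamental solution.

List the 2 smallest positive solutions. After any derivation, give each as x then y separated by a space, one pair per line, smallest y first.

4607 336
42448897 3095904

√188 = [13; 1,2,2,6,2,2,1,26, …], period ℓ=8 (even) → k=7
k=0  a_k=13  p_k/q_k = 13/1
…
k=2  a_k=2  p_k/q_k = 41/3
k=3  a_k=2  p_k/q_k = 96/7
…
k=6  a_k=2  p_k/q_k = 3277/239
k=7  a_k=1  p_k/q_k = 4607/336
(x₁, y₁) = (4607, 336);  4607² − 188·336² = 1 ✓
k=2:  x_2 = 4607·4607+188·336·336 = 42448897,  y_2 = 4607·336+336·4607 = 3095904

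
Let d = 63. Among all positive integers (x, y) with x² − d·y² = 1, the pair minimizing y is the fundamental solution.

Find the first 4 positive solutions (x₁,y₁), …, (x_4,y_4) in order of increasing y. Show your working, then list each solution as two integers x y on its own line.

d=63: √d = [7; 1,14] (ℓ=2, even), read p_1/q_1
i=0: a=7 ⇒ p=7, q=1
i=1: a=1 ⇒ p=8, q=1
fundamental: x₁=8, y₁=1  (since 64 − 63·1 = 1)
n=2: (8,1)∘(8,1) = (8·8+63·1·1, 8·1+1·8) = (127,16)
n=3: (127,16)∘(8,1) = (8·127+63·1·16, 8·16+1·127) = (2024,255)
n=4: (2024,255)∘(8,1) = (8·2024+63·1·255, 8·255+1·2024) = (32257,4064)

8 1
127 16
2024 255
32257 4064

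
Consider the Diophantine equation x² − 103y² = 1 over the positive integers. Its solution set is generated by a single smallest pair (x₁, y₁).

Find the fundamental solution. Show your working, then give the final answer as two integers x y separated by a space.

√103 → a₀=10, period (6,1,2,1,1,9,1,1,2,1,6,20); ℓ=12 even so k=11
a_0=10:  p_0=10·1+0=10,  q_0=10·0+1=1
…
a_2=1:  p_2=1·61+10=71,  q_2=1·6+1=7
a_3=2:  p_3=2·71+61=203,  q_3=2·7+6=20
a_4=1:  p_4=1·203+71=274,  q_4=1·20+7=27
a_5=1:  p_5=1·274+203=477,  q_5=1·27+20=47
…
a_7=1:  p_7=1·4567+477=5044,  q_7=1·450+47=497
a_8=1:  p_8=1·5044+4567=9611,  q_8=1·497+450=947
…
a_10=1:  p_10=1·24266+9611=33877,  q_10=1·2391+947=3338
a_11=6:  p_11=6·33877+24266=227528,  q_11=6·3338+2391=22419
(x₁, y₁) = (227528, 22419);  227528² − 103·22419² = 1 ✓

227528 22419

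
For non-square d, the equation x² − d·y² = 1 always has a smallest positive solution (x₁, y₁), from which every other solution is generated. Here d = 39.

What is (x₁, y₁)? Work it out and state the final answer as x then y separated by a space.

√39 = [6; 4,12, …], period ℓ=2 (even) → k=1
k=0  a_k=6  p_k/q_k = 6/1
k=1  a_k=4  p_k/q_k = 25/4
fundamental: x₁=25, y₁=4  (since 625 − 39·16 = 1)

25 4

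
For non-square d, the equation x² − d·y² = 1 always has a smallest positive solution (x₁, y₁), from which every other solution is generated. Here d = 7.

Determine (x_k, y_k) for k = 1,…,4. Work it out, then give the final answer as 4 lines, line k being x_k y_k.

8 3
127 48
2024 765
32257 12192

√7 = [2; 1,1,1,4, …], period ℓ=4 (even) → k=3
step 0: (2, 1)  from 2·(1,0) + (0,1)
step 1: (3, 1)  from 1·(2,1) + (1,0)
step 2: (5, 2)  from 1·(3,1) + (2,1)
step 3: (8, 3)  from 1·(5,2) + (3,1)
fundamental: x₁=8, y₁=3  (since 64 − 7·9 = 1)
(8+3√7)^2 = 127 + 48√7
(8+3√7)^3 = 2024 + 765√7
(8+3√7)^4 = 32257 + 12192√7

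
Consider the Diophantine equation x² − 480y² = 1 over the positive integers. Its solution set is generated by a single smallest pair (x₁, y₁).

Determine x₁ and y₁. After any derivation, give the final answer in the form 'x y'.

241 11

√480 → a₀=21, period (1,9,1,42); ℓ=4 even so k=3
step 0: (21, 1)  from 21·(1,0) + (0,1)
step 1: (22, 1)  from 1·(21,1) + (1,0)
step 2: (219, 10)  from 9·(22,1) + (21,1)
step 3: (241, 11)  from 1·(219,10) + (22,1)
→ (241, 11).  Check: 241²=58081, 480·11²=58080, difference 1.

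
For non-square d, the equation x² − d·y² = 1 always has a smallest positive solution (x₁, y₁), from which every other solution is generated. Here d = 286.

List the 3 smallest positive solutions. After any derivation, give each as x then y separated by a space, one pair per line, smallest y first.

[16; 1,10,3,3,2,3,3,10,1,32] for √286; ℓ=10 ⇒ convergent index 9
k=0  a_k=16  p_k/q_k = 16/1
…
k=2  a_k=10  p_k/q_k = 186/11
k=3  a_k=3  p_k/q_k = 575/34
k=4  a_k=3  p_k/q_k = 1911/113
k=5  a_k=2  p_k/q_k = 4397/260
k=6  a_k=3  p_k/q_k = 15102/893
k=7  a_k=3  p_k/q_k = 49703/2939
k=8  a_k=10  p_k/q_k = 512132/30283
k=9  a_k=1  p_k/q_k = 561835/33222
(x₁, y₁) = (561835, 33222);  561835² − 286·33222² = 1 ✓
k=2:  x_2 = 561835·561835+286·33222·33222 = 631317134449,  y_2 = 561835·33222+33222·561835 = 37330564740
k=3:  x_3 = 561835·631317134449+286·33222·37330564740 = 709392124465745995,  y_3 = 561835·37330564740+33222·631317134449 = 41947235681362578

561835 33222
631317134449 37330564740
709392124465745995 41947235681362578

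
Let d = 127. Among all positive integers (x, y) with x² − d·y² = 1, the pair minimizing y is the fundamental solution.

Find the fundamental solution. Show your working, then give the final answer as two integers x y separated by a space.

[11; 3,1,2,2,7,11,7,2,2,1,3,22] for √127; ℓ=12 ⇒ convergent index 11
a_0=11:  p_0=11·1+0=11,  q_0=11·0+1=1
a_1=3:  p_1=3·11+1=34,  q_1=3·1+0=3
a_2=1:  p_2=1·34+11=45,  q_2=1·3+1=4
a_3=2:  p_3=2·45+34=124,  q_3=2·4+3=11
a_4=2:  p_4=2·124+45=293,  q_4=2·11+4=26
…
a_7=7:  p_7=7·24218+2175=171701,  q_7=7·2149+193=15236
a_8=2:  p_8=2·171701+24218=367620,  q_8=2·15236+2149=32621
a_9=2:  p_9=2·367620+171701=906941,  q_9=2·32621+15236=80478
a_10=1:  p_10=1·906941+367620=1274561,  q_10=1·80478+32621=113099
a_11=3:  p_11=3·1274561+906941=4730624,  q_11=3·113099+80478=419775
fundamental: x₁=4730624, y₁=419775  (since 22378803429376 − 127·176211050625 = 1)

4730624 419775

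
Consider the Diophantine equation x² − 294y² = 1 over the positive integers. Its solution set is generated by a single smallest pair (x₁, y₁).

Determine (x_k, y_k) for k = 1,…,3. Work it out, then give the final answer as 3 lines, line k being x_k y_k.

4801 280
46099201 2688560
442644523201 25815552840

√294 = [17; 6,1,4,1,6,34, …], period ℓ=6 (even) → k=5
k=0  a_k=17  p_k/q_k = 17/1
…
k=2  a_k=1  p_k/q_k = 120/7
k=3  a_k=4  p_k/q_k = 583/34
k=4  a_k=1  p_k/q_k = 703/41
k=5  a_k=6  p_k/q_k = 4801/280
fundamental: x₁=4801, y₁=280  (since 23049601 − 294·78400 = 1)
n=2: (4801,280)∘(4801,280) = (4801·4801+294·280·280, 4801·280+280·4801) = (46099201,2688560)
n=3: (46099201,2688560)∘(4801,280) = (4801·46099201+294·280·2688560, 4801·2688560+280·46099201) = (442644523201,25815552840)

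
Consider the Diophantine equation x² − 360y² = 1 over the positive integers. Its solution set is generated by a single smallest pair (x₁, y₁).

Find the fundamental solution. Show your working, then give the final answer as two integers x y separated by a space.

19 1

[18; 1,36] for √360; ℓ=2 ⇒ convergent index 1
i=0: a=18 ⇒ p=18, q=1
i=1: a=1 ⇒ p=19, q=1
→ (19, 1).  Check: 19²=361, 360·1²=360, difference 1.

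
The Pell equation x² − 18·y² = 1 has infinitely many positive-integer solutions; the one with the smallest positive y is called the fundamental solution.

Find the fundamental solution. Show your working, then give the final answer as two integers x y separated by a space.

d=18: √d = [4; 4,8] (ℓ=2, even), read p_1/q_1
step 0: (4, 1)  from 4·(1,0) + (0,1)
step 1: (17, 4)  from 4·(4,1) + (1,0)
→ (17, 4).  Check: 17²=289, 18·4²=288, difference 1.

17 4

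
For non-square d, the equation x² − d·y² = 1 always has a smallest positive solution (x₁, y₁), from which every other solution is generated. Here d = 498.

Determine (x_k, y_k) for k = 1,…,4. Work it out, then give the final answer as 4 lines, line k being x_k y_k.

179777 8056
64639539457 2896567024
23241404969742401 1041472259739240
8356540122426119709697 374465516875386131936

[22; 3,6,22,6,3,44] for √498; ℓ=6 ⇒ convergent index 5
i=0: a=22 ⇒ p=22, q=1
i=1: a=3 ⇒ p=67, q=3
i=2: a=6 ⇒ p=424, q=19
i=3: a=22 ⇒ p=9395, q=421
i=4: a=6 ⇒ p=56794, q=2545
i=5: a=3 ⇒ p=179777, q=8056
(x₁, y₁) = (179777, 8056);  179777² − 498·8056² = 1 ✓
(x_2, y_2) = (179777·179777 + 498·8056·8056, 179777·8056 + 8056·179777) = (64639539457, 2896567024)
(x_3, y_3) = (179777·64639539457 + 498·8056·2896567024, 179777·2896567024 + 8056·64639539457) = (23241404969742401, 1041472259739240)
(x_4, y_4) = (179777·23241404969742401 + 498·8056·1041472259739240, 179777·1041472259739240 + 8056·23241404969742401) = (8356540122426119709697, 374465516875386131936)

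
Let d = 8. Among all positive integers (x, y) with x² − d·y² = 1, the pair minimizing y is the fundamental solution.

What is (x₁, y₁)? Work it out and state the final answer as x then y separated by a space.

d=8: √d = [2; 1,4] (ℓ=2, even), read p_1/q_1
k=0  a_k=2  p_k/q_k = 2/1
k=1  a_k=1  p_k/q_k = 3/1
(x₁, y₁) = (3, 1);  3² − 8·1² = 1 ✓

3 1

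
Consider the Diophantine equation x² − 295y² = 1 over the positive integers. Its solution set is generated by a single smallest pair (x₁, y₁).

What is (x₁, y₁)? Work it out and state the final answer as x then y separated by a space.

d=295: √d = [17; 5,1,2,3,2,6,2,3,2,1,5,34] (ℓ=12, even), read p_11/q_11
k=0  a_k=17  p_k/q_k = 17/1
k=1  a_k=5  p_k/q_k = 86/5
…
k=3  a_k=2  p_k/q_k = 292/17
k=4  a_k=3  p_k/q_k = 979/57
…
k=7  a_k=2  p_k/q_k = 31208/1817
k=8  a_k=3  p_k/q_k = 108103/6294
k=9  a_k=2  p_k/q_k = 247414/14405
k=10  a_k=1  p_k/q_k = 355517/20699
k=11  a_k=5  p_k/q_k = 2024999/117900
fundamental: x₁=2024999, y₁=117900  (since 4100620950001 − 295·13900410000 = 1)

2024999 117900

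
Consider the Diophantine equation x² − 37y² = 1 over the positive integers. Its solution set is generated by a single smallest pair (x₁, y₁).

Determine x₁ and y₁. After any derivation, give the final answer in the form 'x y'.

√37 → a₀=6, period (12); ℓ=1 odd so k=1
k=0  a_k=6  p_k/q_k = 6/1
k=1  a_k=12  p_k/q_k = 73/12
→ (73, 12).  Check: 73²=5329, 37·12²=5328, difference 1.

73 12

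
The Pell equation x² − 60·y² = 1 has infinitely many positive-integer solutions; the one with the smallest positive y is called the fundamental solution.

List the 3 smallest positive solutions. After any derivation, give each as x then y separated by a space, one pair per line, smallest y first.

d=60: √d = [7; 1,2,1,14] (ℓ=4, even), read p_3/q_3
k=0  a_k=7  p_k/q_k = 7/1
k=1  a_k=1  p_k/q_k = 8/1
k=2  a_k=2  p_k/q_k = 23/3
k=3  a_k=1  p_k/q_k = 31/4
→ (31, 4).  Check: 31²=961, 60·4²=960, difference 1.
k=2:  x_2 = 31·31+60·4·4 = 1921,  y_2 = 31·4+4·31 = 248
k=3:  x_3 = 31·1921+60·4·248 = 119071,  y_3 = 31·248+4·1921 = 15372

31 4
1921 248
119071 15372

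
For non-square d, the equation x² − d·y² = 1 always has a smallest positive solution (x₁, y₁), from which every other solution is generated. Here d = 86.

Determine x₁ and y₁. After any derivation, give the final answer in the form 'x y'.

10405 1122

d=86: √d = [9; 3,1,1,1,8,1,1,1,3,18] (ℓ=10, even), read p_9/q_9
step 0: (9, 1)  from 9·(1,0) + (0,1)
…
step 3: (65, 7)  from 1·(37,4) + (28,3)
…
step 8: (2847, 307)  from 1·(1864,201) + (983,106)
step 9: (10405, 1122)  from 3·(2847,307) + (1864,201)
(x₁, y₁) = (10405, 1122);  10405² − 86·1122² = 1 ✓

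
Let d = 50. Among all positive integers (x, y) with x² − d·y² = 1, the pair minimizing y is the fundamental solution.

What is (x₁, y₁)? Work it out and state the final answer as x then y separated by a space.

99 14

√50 → a₀=7, period (14); ℓ=1 odd so k=1
i=0: a=7 ⇒ p=7, q=1
i=1: a=14 ⇒ p=99, q=14
fundamental: x₁=99, y₁=14  (since 9801 − 50·196 = 1)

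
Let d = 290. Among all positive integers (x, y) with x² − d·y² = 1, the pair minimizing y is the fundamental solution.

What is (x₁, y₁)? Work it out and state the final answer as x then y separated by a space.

579 34

[17; 34] for √290; ℓ=1 ⇒ convergent index 1
i=0: a=17 ⇒ p=17, q=1
i=1: a=34 ⇒ p=579, q=34
→ (579, 34).  Check: 579²=335241, 290·34²=335240, difference 1.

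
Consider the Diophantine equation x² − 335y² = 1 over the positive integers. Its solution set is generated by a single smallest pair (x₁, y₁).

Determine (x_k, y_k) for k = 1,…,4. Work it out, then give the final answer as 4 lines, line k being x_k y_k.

d=335: √d = [18; 3,3,3,36] (ℓ=4, even), read p_3/q_3
k=0  a_k=18  p_k/q_k = 18/1
…
k=2  a_k=3  p_k/q_k = 183/10
k=3  a_k=3  p_k/q_k = 604/33
→ (604, 33).  Check: 604²=364816, 335·33²=364815, difference 1.
n=2: (604,33)∘(604,33) = (604·604+335·33·33, 604·33+33·604) = (729631,39864)
n=3: (729631,39864)∘(604,33) = (604·729631+335·33·39864, 604·39864+33·729631) = (881393644,48155679)
n=4: (881393644,48155679)∘(604,33) = (604·881393644+335·33·48155679, 604·48155679+33·881393644) = (1064722792321,58172020368)

604 33
729631 39864
881393644 48155679
1064722792321 58172020368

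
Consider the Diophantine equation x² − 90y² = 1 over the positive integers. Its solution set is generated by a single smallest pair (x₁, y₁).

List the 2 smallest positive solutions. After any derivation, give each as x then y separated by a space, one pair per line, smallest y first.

19 2
721 76

[9; 2,18] for √90; ℓ=2 ⇒ convergent index 1
a_0=9:  p_0=9·1+0=9,  q_0=9·0+1=1
a_1=2:  p_1=2·9+1=19,  q_1=2·1+0=2
(x₁, y₁) = (19, 2);  19² − 90·2² = 1 ✓
(x_2, y_2) = (19·19 + 90·2·2, 19·2 + 2·19) = (721, 76)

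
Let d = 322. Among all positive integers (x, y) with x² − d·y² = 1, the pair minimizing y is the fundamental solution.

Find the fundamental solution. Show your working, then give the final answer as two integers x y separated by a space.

[17; 1,16,1,34] for √322; ℓ=4 ⇒ convergent index 3
i=0: a=17 ⇒ p=17, q=1
i=1: a=1 ⇒ p=18, q=1
i=2: a=16 ⇒ p=305, q=17
i=3: a=1 ⇒ p=323, q=18
(x₁, y₁) = (323, 18);  323² − 322·18² = 1 ✓

323 18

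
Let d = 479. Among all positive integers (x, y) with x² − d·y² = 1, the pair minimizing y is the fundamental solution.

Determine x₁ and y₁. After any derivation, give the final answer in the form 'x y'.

d=479: √d = [21; 1,7,1,3,2,21,2,3,1,7,1,42] (ℓ=12, even), read p_11/q_11
k=0  a_k=21  p_k/q_k = 21/1
k=1  a_k=1  p_k/q_k = 22/1
k=2  a_k=7  p_k/q_k = 175/8
k=3  a_k=1  p_k/q_k = 197/9
…
k=5  a_k=2  p_k/q_k = 1729/79
…
k=8  a_k=3  p_k/q_k = 264712/12095
k=9  a_k=1  p_k/q_k = 340591/15562
k=10  a_k=7  p_k/q_k = 2648849/121029
k=11  a_k=1  p_k/q_k = 2989440/136591
→ (2989440, 136591).  Check: 2989440²=8936751513600, 479·136591²=8936751513599, difference 1.

2989440 136591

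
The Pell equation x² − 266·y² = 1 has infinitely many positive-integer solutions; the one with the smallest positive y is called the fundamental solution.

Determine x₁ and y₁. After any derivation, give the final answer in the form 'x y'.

685 42

[16; 3,4,3,32] for √266; ℓ=4 ⇒ convergent index 3
a_0=16:  p_0=16·1+0=16,  q_0=16·0+1=1
a_1=3:  p_1=3·16+1=49,  q_1=3·1+0=3
a_2=4:  p_2=4·49+16=212,  q_2=4·3+1=13
a_3=3:  p_3=3·212+49=685,  q_3=3·13+3=42
→ (685, 42).  Check: 685²=469225, 266·42²=469224, difference 1.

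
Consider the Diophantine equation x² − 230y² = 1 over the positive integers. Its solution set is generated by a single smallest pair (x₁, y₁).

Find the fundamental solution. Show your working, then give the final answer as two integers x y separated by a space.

91 6

√230 → a₀=15, period (6,30); ℓ=2 even so k=1
k=0  a_k=15  p_k/q_k = 15/1
k=1  a_k=6  p_k/q_k = 91/6
fundamental: x₁=91, y₁=6  (since 8281 − 230·36 = 1)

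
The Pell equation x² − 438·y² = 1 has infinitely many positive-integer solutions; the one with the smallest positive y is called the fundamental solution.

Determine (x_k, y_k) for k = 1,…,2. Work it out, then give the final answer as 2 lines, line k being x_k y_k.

293 14
171697 8204

√438 → a₀=20, period (1,12,1,40); ℓ=4 even so k=3
a_0=20:  p_0=20·1+0=20,  q_0=20·0+1=1
a_1=1:  p_1=1·20+1=21,  q_1=1·1+0=1
a_2=12:  p_2=12·21+20=272,  q_2=12·1+1=13
a_3=1:  p_3=1·272+21=293,  q_3=1·13+1=14
(x₁, y₁) = (293, 14);  293² − 438·14² = 1 ✓
k=2:  x_2 = 293·293+438·14·14 = 171697,  y_2 = 293·14+14·293 = 8204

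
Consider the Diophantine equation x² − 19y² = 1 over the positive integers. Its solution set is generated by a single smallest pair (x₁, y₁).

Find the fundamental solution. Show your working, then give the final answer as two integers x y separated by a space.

d=19: √d = [4; 2,1,3,1,2,8] (ℓ=6, even), read p_5/q_5
step 0: (4, 1)  from 4·(1,0) + (0,1)
…
step 2: (13, 3)  from 1·(9,2) + (4,1)
…
step 4: (61, 14)  from 1·(48,11) + (13,3)
step 5: (170, 39)  from 2·(61,14) + (48,11)
→ (170, 39).  Check: 170²=28900, 19·39²=28899, difference 1.

170 39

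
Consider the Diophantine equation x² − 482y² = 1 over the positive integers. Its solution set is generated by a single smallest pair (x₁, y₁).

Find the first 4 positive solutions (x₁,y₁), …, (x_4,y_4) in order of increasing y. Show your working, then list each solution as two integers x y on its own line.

√482 → a₀=21, period (1,20,1,42); ℓ=4 even so k=3
k=0  a_k=21  p_k/q_k = 21/1
…
k=2  a_k=20  p_k/q_k = 461/21
k=3  a_k=1  p_k/q_k = 483/22
→ (483, 22).  Check: 483²=233289, 482·22²=233288, difference 1.
(483+22√482)^2 = 466577 + 21252√482
(483+22√482)^3 = 450712899 + 20529410√482
(483+22√482)^4 = 435388193857 + 19831388808√482

483 22
466577 21252
450712899 20529410
435388193857 19831388808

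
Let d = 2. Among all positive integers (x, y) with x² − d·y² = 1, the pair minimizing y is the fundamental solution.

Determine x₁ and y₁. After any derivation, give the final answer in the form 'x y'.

3 2

√2 = [1; 2, …], period ℓ=1 (odd) → k=1
i=0: a=1 ⇒ p=1, q=1
i=1: a=2 ⇒ p=3, q=2
(x₁, y₁) = (3, 2);  3² − 2·2² = 1 ✓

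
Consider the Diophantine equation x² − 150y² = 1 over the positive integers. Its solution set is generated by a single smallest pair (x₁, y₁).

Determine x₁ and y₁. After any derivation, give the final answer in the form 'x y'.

49 4

√150 → a₀=12, period (4,24); ℓ=2 even so k=1
a_0=12:  p_0=12·1+0=12,  q_0=12·0+1=1
a_1=4:  p_1=4·12+1=49,  q_1=4·1+0=4
→ (49, 4).  Check: 49²=2401, 150·4²=2400, difference 1.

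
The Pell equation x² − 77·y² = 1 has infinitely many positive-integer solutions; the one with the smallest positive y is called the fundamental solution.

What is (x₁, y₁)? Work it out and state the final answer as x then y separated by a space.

√77 → a₀=8, period (1,3,2,3,1,16); ℓ=6 even so k=5
k=0  a_k=8  p_k/q_k = 8/1
k=1  a_k=1  p_k/q_k = 9/1
…
k=4  a_k=3  p_k/q_k = 272/31
k=5  a_k=1  p_k/q_k = 351/40
→ (351, 40).  Check: 351²=123201, 77·40²=123200, difference 1.

351 40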